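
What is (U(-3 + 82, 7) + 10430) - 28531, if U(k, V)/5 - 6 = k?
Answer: -17676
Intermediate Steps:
U(k, V) = 30 + 5*k
(U(-3 + 82, 7) + 10430) - 28531 = ((30 + 5*(-3 + 82)) + 10430) - 28531 = ((30 + 5*79) + 10430) - 28531 = ((30 + 395) + 10430) - 28531 = (425 + 10430) - 28531 = 10855 - 28531 = -17676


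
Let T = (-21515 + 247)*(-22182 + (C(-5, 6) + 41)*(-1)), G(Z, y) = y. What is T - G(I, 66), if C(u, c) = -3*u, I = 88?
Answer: 472957718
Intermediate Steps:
T = 472957784 (T = (-21515 + 247)*(-22182 + (-3*(-5) + 41)*(-1)) = -21268*(-22182 + (15 + 41)*(-1)) = -21268*(-22182 + 56*(-1)) = -21268*(-22182 - 56) = -21268*(-22238) = 472957784)
T - G(I, 66) = 472957784 - 1*66 = 472957784 - 66 = 472957718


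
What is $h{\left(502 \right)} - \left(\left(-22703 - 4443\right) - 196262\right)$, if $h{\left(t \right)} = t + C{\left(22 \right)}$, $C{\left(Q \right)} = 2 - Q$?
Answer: $223890$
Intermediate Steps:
$h{\left(t \right)} = -20 + t$ ($h{\left(t \right)} = t + \left(2 - 22\right) = t - 20 = -20 + t$)
$h{\left(502 \right)} - \left(\left(-22703 - 4443\right) - 196262\right) = \left(-20 + 502\right) - \left(\left(-22703 - 4443\right) - 196262\right) = 482 - \left(-27146 - 196262\right) = 482 - -223408 = 482 + 223408 = 223890$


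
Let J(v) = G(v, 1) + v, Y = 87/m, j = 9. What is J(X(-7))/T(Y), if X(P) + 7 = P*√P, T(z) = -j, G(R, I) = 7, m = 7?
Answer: 7*I*√7/9 ≈ 2.0578*I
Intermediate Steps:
Y = 87/7 ≈ 12.429
T(z) = -9 (T(z) = -1*9 = -9)
X(P) = -7 + P^(3/2) (X(P) = -7 + P*√P = -7 + P^(3/2))
J(v) = 7 + v
J(X(-7))/T(Y) = (7 + (-7 + (-7)^(3/2)))/(-9) = (7 + (-7 - 7*I*√7))*(-⅑) = -7*I*√7*(-⅑) = 7*I*√7/9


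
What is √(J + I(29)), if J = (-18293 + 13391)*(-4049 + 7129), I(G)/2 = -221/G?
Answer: I*√12697565378/29 ≈ 3885.6*I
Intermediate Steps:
I(G) = -442/G (I(G) = 2*(-221/G) = -442/G)
J = -15098160 (J = -4902*3080 = -15098160)
√(J + I(29)) = √(-15098160 - 442/29) = √(-437847082/29) = I*√12697565378/29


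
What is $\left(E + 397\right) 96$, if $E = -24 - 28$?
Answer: $33120$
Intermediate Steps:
$E = -52$
$\left(E + 397\right) 96 = \left(-52 + 397\right) 96 = 345 \cdot 96 = 33120$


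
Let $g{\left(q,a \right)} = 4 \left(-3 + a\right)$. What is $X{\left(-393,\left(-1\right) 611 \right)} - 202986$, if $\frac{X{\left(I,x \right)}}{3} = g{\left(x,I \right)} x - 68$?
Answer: $2700282$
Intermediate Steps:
$g{\left(q,a \right)} = -12 + 4 a$
$X{\left(I,x \right)} = -204 + 3 x \left(-12 + 4 I\right)$ ($X{\left(I,x \right)} = 3 \left(\left(-12 + 4 I\right) x - 68\right) = 3 \left(x \left(-12 + 4 I\right) - 68\right) = 3 \left(-68 + x \left(-12 + 4 I\right)\right) = -204 + 3 x \left(-12 + 4 I\right)$)
$X{\left(-393,\left(-1\right) 611 \right)} - 202986 = \left(-204 + 12 \left(\left(-1\right) 611\right) \left(-3 - 393\right)\right) - 202986 = \left(-204 + 12 \left(-611\right) \left(-396\right)\right) - 202986 = \left(-204 + 2903472\right) - 202986 = 2903268 - 202986 = 2700282$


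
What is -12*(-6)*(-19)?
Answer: -1368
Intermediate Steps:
-12*(-6)*(-19) = 72*(-19) = -1368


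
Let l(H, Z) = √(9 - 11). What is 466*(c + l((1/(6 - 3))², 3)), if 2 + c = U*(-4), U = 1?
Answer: -2796 + 466*I*√2 ≈ -2796.0 + 659.02*I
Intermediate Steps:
l(H, Z) = I*√2 (l(H, Z) = √(-2) = I*√2)
c = -6 (c = -2 + 1*(-4) = -2 - 4 = -6)
466*(c + l((1/(6 - 3))², 3)) = 466*(-6 + I*√2) = -2796 + 466*I*√2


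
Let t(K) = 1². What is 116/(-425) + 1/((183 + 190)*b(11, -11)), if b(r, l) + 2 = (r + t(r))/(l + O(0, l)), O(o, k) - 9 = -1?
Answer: -260033/951150 ≈ -0.27339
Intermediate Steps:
O(o, k) = 8 (O(o, k) = 9 - 1 = 8)
t(K) = 1
b(r, l) = -2 + (1 + r)/(8 + l) (b(r, l) = -2 + (r + 1)/(l + 8) = -2 + (1 + r)/(8 + l))
116/(-425) + 1/((183 + 190)*b(11, -11)) = 116/(-425) + 1/((183 + 190)*(((-15 + 11 - 2*(-11))/(8 - 11)))) = 116*(-1/425) + 1/(373*(((-15 + 11 + 22)/(-3)))) = -116/425 + 1/(373*((-⅓*18))) = -116/425 + (1/373)/(-6) = -116/425 + (1/373)*(-⅙) = -116/425 - 1/2238 = -260033/951150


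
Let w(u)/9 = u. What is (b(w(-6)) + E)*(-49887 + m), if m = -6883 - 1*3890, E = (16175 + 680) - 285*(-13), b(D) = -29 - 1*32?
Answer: -1243469340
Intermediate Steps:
w(u) = 9*u
b(D) = -61 (b(D) = -29 - 32 = -61)
E = 20560 (E = 16855 + 3705 = 20560)
m = -10773 (m = -6883 - 3890 = -10773)
(b(w(-6)) + E)*(-49887 + m) = (-61 + 20560)*(-49887 - 10773) = 20499*(-60660) = -1243469340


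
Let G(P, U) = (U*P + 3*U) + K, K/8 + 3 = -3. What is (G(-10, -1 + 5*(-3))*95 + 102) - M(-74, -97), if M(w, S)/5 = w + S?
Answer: 7037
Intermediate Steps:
K = -48 (K = -24 + 8*(-3) = -24 - 24 = -48)
G(P, U) = -48 + 3*U + P*U (G(P, U) = (U*P + 3*U) - 48 = (P*U + 3*U) - 48 = (3*U + P*U) - 48 = -48 + 3*U + P*U)
M(w, S) = 5*S + 5*w (M(w, S) = 5*(w + S) = 5*(S + w) = 5*S + 5*w)
(G(-10, -1 + 5*(-3))*95 + 102) - M(-74, -97) = ((-48 + 3*(-1 + 5*(-3)) - 10*(-1 + 5*(-3)))*95 + 102) - (5*(-97) + 5*(-74)) = ((-48 + 3*(-1 - 15) - 10*(-1 - 15))*95 + 102) - (-485 - 370) = ((-48 + 3*(-16) - 10*(-16))*95 + 102) - 1*(-855) = ((-48 - 48 + 160)*95 + 102) + 855 = (64*95 + 102) + 855 = (6080 + 102) + 855 = 6182 + 855 = 7037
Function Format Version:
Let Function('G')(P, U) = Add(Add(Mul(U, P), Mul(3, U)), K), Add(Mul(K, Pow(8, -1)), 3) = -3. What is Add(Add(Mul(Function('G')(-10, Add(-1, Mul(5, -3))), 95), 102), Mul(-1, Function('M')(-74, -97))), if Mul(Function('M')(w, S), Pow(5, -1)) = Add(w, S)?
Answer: 7037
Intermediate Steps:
K = -48 (K = Add(-24, Mul(8, -3)) = Add(-24, -24) = -48)
Function('G')(P, U) = Add(-48, Mul(3, U), Mul(P, U)) (Function('G')(P, U) = Add(Add(Mul(U, P), Mul(3, U)), -48) = Add(Add(Mul(P, U), Mul(3, U)), -48) = Add(Add(Mul(3, U), Mul(P, U)), -48) = Add(-48, Mul(3, U), Mul(P, U)))
Function('M')(w, S) = Add(Mul(5, S), Mul(5, w)) (Function('M')(w, S) = Mul(5, Add(w, S)) = Mul(5, Add(S, w)) = Add(Mul(5, S), Mul(5, w)))
Add(Add(Mul(Function('G')(-10, Add(-1, Mul(5, -3))), 95), 102), Mul(-1, Function('M')(-74, -97))) = Add(Add(Mul(Add(-48, Mul(3, Add(-1, Mul(5, -3))), Mul(-10, Add(-1, Mul(5, -3)))), 95), 102), Mul(-1, Add(Mul(5, -97), Mul(5, -74)))) = Add(Add(Mul(Add(-48, Mul(3, Add(-1, -15)), Mul(-10, Add(-1, -15))), 95), 102), Mul(-1, Add(-485, -370))) = Add(Add(Mul(Add(-48, Mul(3, -16), Mul(-10, -16)), 95), 102), Mul(-1, -855)) = Add(Add(Mul(Add(-48, -48, 160), 95), 102), 855) = Add(Add(Mul(64, 95), 102), 855) = Add(Add(6080, 102), 855) = Add(6182, 855) = 7037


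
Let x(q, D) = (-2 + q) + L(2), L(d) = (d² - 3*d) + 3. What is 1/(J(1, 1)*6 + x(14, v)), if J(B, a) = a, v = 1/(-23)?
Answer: 1/19 ≈ 0.052632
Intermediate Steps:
v = -1/23 ≈ -0.043478
L(d) = 3 + d² - 3*d
x(q, D) = -1 + q (x(q, D) = (-2 + q) + (3 + 2² - 3*2) = (-2 + q) + (3 + 4 - 6) = (-2 + q) + 1 = -1 + q)
1/(J(1, 1)*6 + x(14, v)) = 1/(1*6 + (-1 + 14)) = 1/(6 + 13) = 1/19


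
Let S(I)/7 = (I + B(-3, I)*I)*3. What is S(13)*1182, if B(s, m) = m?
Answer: 4517604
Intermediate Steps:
S(I) = 21*I + 21*I² (S(I) = 7*((I + I*I)*3) = 7*((I + I²)*3) = 7*(3*I + 3*I²) = 21*I + 21*I²)
S(13)*1182 = (21*13*(1 + 13))*1182 = (21*13*14)*1182 = 3822*1182 = 4517604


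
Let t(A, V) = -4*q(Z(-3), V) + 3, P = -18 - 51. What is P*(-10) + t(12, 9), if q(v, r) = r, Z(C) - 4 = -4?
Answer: 657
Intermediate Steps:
Z(C) = 0 (Z(C) = 4 - 4 = 0)
P = -69
t(A, V) = 3 - 4*V (t(A, V) = -4*V + 3 = 3 - 4*V)
P*(-10) + t(12, 9) = -69*(-10) + (3 - 4*9) = 690 + (3 - 36) = 690 - 33 = 657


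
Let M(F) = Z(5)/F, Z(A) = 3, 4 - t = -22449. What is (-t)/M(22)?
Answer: -493966/3 ≈ -1.6466e+5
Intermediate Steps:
t = 22453 (t = 4 - 1*(-22449) = 4 + 22449 = 22453)
M(F) = 3/F
(-t)/M(22) = (-1*22453)/((3/22)) = -22453/(3*(1/22)) = -22453/3/22 = -22453*22/3 = -493966/3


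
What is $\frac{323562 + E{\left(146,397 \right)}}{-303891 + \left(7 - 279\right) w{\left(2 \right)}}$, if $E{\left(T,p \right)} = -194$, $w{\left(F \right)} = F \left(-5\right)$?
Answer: $- \frac{323368}{301171} \approx -1.0737$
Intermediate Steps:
$w{\left(F \right)} = - 5 F$
$\frac{323562 + E{\left(146,397 \right)}}{-303891 + \left(7 - 279\right) w{\left(2 \right)}} = \frac{323562 - 194}{-303891 + \left(7 - 279\right) \left(\left(-5\right) 2\right)} = \frac{323368}{-303891 - -2720} = \frac{323368}{-303891 + 2720} = \frac{323368}{-301171} = 323368 \left(- \frac{1}{301171}\right) = - \frac{323368}{301171}$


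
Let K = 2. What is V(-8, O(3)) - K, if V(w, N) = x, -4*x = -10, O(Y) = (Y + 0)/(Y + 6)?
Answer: ½ ≈ 0.50000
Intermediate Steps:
O(Y) = Y/(6 + Y)
x = 5/2 (x = -¼*(-10) = 5/2 ≈ 2.5000)
V(w, N) = 5/2
V(-8, O(3)) - K = 5/2 - 1*2 = 5/2 - 2 = ½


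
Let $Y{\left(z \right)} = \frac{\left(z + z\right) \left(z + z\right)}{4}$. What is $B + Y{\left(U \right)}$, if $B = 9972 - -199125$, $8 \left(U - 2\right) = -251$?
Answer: $\frac{13437433}{64} \approx 2.0996 \cdot 10^{5}$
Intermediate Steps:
$U = - \frac{235}{8}$ ($U = 2 + \frac{1}{8} \left(-251\right) = 2 - \frac{251}{8} = - \frac{235}{8} \approx -29.375$)
$Y{\left(z \right)} = z^{2}$ ($Y{\left(z \right)} = 2 z 2 z \frac{1}{4} = 4 z^{2} \cdot \frac{1}{4} = z^{2}$)
$B = 209097$ ($B = 9972 + 199125 = 209097$)
$B + Y{\left(U \right)} = 209097 + \left(- \frac{235}{8}\right)^{2} = 209097 + \frac{55225}{64} = \frac{13437433}{64}$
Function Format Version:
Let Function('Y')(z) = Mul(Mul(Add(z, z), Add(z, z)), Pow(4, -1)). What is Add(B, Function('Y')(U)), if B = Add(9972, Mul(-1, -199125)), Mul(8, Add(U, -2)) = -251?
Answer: Rational(13437433, 64) ≈ 2.0996e+5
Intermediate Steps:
U = Rational(-235, 8) (U = Add(2, Mul(Rational(1, 8), -251)) = Add(2, Rational(-251, 8)) = Rational(-235, 8) ≈ -29.375)
Function('Y')(z) = Pow(z, 2) (Function('Y')(z) = Mul(Mul(Mul(2, z), Mul(2, z)), Rational(1, 4)) = Mul(Mul(4, Pow(z, 2)), Rational(1, 4)) = Pow(z, 2))
B = 209097 (B = Add(9972, 199125) = 209097)
Add(B, Function('Y')(U)) = Add(209097, Pow(Rational(-235, 8), 2)) = Add(209097, Rational(55225, 64)) = Rational(13437433, 64)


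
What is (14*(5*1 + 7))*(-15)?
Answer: -2520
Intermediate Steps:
(14*(5*1 + 7))*(-15) = (14*(5 + 7))*(-15) = (14*12)*(-15) = 168*(-15) = -2520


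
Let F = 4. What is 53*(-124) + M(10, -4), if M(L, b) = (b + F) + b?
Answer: -6576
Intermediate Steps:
M(L, b) = 4 + 2*b (M(L, b) = (b + 4) + b = (4 + b) + b = 4 + 2*b)
53*(-124) + M(10, -4) = 53*(-124) + (4 + 2*(-4)) = -6572 + (4 - 8) = -6572 - 4 = -6576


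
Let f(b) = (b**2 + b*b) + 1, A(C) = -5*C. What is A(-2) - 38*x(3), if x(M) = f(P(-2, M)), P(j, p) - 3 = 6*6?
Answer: -115624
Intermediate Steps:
P(j, p) = 39 (P(j, p) = 3 + 6*6 = 3 + 36 = 39)
f(b) = 1 + 2*b**2 (f(b) = (b**2 + b**2) + 1 = 2*b**2 + 1 = 1 + 2*b**2)
x(M) = 3043 (x(M) = 1 + 2*39**2 = 1 + 2*1521 = 1 + 3042 = 3043)
A(-2) - 38*x(3) = -5*(-2) - 38*3043 = 10 - 115634 = -115624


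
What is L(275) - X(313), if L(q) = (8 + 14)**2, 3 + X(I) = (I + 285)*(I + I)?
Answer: -373861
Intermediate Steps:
X(I) = -3 + 2*I*(285 + I) (X(I) = -3 + (I + 285)*(I + I) = -3 + (285 + I)*(2*I) = -3 + 2*I*(285 + I))
L(q) = 484 (L(q) = 22**2 = 484)
L(275) - X(313) = 484 - (-3 + 2*313**2 + 570*313) = 484 - (-3 + 2*97969 + 178410) = 484 - (-3 + 195938 + 178410) = 484 - 1*374345 = 484 - 374345 = -373861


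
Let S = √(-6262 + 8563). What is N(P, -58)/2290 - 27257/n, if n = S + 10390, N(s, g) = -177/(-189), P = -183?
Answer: -40850928143959/15573917501730 + 27257*√2301/107949799 ≈ -2.6109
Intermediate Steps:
N(s, g) = 59/63 (N(s, g) = -177*(-1/189) = 59/63)
S = √2301 ≈ 47.969
n = 10390 + √2301 (n = √2301 + 10390 = 10390 + √2301 ≈ 10438.)
N(P, -58)/2290 - 27257/n = (59/63)/2290 - 27257/(10390 + √2301) = (59/63)*(1/2290) - 27257/(10390 + √2301) = 59/144270 - 27257/(10390 + √2301)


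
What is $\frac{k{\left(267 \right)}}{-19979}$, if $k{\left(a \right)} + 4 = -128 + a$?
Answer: $- \frac{135}{19979} \approx -0.0067571$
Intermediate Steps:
$k{\left(a \right)} = -132 + a$ ($k{\left(a \right)} = -4 + \left(-128 + a\right) = -132 + a$)
$\frac{k{\left(267 \right)}}{-19979} = \frac{-132 + 267}{-19979} = 135 \left(- \frac{1}{19979}\right) = - \frac{135}{19979}$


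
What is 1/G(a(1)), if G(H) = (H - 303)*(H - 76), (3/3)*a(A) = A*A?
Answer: 1/22650 ≈ 4.4150e-5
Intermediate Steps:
a(A) = A² (a(A) = A*A = A²)
G(H) = (-303 + H)*(-76 + H)
1/G(a(1)) = 1/(23028 + (1²)² - 379*1²) = 1/(23028 + 1² - 379*1) = 1/(23028 + 1 - 379) = 1/22650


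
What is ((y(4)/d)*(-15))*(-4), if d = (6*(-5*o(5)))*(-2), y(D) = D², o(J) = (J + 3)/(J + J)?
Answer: 20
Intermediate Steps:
o(J) = (3 + J)/(2*J) (o(J) = (3 + J)/((2*J)) = (3 + J)*(1/(2*J)) = (3 + J)/(2*J))
d = 48 (d = (6*(-5*(3 + 5)/(2*5)))*(-2) = (6*(-5*8/(2*5)))*(-2) = (6*(-5*⅘))*(-2) = (6*(-4))*(-2) = -24*(-2) = 48)
((y(4)/d)*(-15))*(-4) = ((4²/48)*(-15))*(-4) = ((16*(1/48))*(-15))*(-4) = ((⅓)*(-15))*(-4) = -5*(-4) = 20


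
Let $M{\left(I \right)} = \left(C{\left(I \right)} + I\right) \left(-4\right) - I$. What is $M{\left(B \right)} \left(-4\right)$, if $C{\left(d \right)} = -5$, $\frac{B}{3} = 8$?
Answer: $400$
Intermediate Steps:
$B = 24$ ($B = 3 \cdot 8 = 24$)
$M{\left(I \right)} = 20 - 5 I$ ($M{\left(I \right)} = \left(-5 + I\right) \left(-4\right) - I = \left(20 - 4 I\right) - I = 20 - 5 I$)
$M{\left(B \right)} \left(-4\right) = \left(20 - 120\right) \left(-4\right) = \left(-100\right) \left(-4\right) = 400$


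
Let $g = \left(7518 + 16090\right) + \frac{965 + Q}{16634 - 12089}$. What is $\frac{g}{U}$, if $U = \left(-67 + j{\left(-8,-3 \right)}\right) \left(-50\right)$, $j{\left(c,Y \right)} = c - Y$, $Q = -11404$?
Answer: $\frac{107287921}{16362000} \approx 6.5571$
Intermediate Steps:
$U = 3600$ ($U = \left(-67 - 5\right) \left(-50\right) = \left(-72\right) \left(-50\right) = 3600$)
$g = \frac{107287921}{4545}$ ($g = \left(7518 + 16090\right) + \frac{965 - 11404}{16634 - 12089} = 23608 - \frac{10439}{4545} = \frac{107287921}{4545} \approx 23606.0$)
$\frac{g}{U} = \frac{107287921}{4545 \cdot 3600} = \frac{107287921}{4545} \cdot \frac{1}{3600} = \frac{107287921}{16362000}$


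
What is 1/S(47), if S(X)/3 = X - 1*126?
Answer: -1/237 ≈ -0.0042194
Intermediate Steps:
S(X) = -378 + 3*X (S(X) = 3*(X - 1*126) = 3*(X - 126) = 3*(-126 + X) = -378 + 3*X)
1/S(47) = 1/(-378 + 3*47) = 1/(-378 + 141) = 1/(-237) = -1/237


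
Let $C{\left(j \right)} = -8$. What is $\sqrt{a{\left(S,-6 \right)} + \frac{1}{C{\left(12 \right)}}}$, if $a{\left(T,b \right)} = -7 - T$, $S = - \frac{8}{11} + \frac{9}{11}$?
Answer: $\frac{i \sqrt{13970}}{44} \approx 2.6862 i$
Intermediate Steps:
$S = \frac{1}{11}$ ($S = \left(-8\right) \frac{1}{11} + 9 \cdot \frac{1}{11} = - \frac{8}{11} + \frac{9}{11} = \frac{1}{11} \approx 0.090909$)
$\sqrt{a{\left(S,-6 \right)} + \frac{1}{C{\left(12 \right)}}} = \sqrt{\left(-7 - \frac{1}{11}\right) + \frac{1}{-8}} = \sqrt{\left(-7 - \frac{1}{11}\right) - \frac{1}{8}} = \sqrt{- \frac{78}{11} - \frac{1}{8}} = \sqrt{- \frac{635}{88}} = \frac{i \sqrt{13970}}{44}$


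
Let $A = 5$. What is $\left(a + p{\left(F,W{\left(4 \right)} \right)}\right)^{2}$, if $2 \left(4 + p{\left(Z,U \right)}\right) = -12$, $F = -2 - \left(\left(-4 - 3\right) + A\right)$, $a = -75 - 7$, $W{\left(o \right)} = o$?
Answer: $8464$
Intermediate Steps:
$a = -82$
$F = 0$ ($F = -2 - \left(\left(-4 - 3\right) + 5\right) = -2 - \left(-7 + 5\right) = -2 - -2 = -2 + 2 = 0$)
$p{\left(Z,U \right)} = -10$ ($p{\left(Z,U \right)} = -4 + \frac{1}{2} \left(-12\right) = -4 - 6 = -10$)
$\left(a + p{\left(F,W{\left(4 \right)} \right)}\right)^{2} = \left(-82 - 10\right)^{2} = \left(-92\right)^{2} = 8464$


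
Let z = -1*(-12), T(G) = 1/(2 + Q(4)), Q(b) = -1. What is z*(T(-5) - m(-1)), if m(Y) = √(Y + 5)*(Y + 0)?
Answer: 36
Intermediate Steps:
m(Y) = Y*√(5 + Y) (m(Y) = √(5 + Y)*Y = Y*√(5 + Y))
T(G) = 1 (T(G) = 1/(2 - 1) = 1/1 = 1)
z = 12
z*(T(-5) - m(-1)) = 12*(1 - (-1)*√(5 - 1)) = 12*(1 - (-1)*√4) = 12*(1 - (-1)*2) = 12*(1 - 1*(-2)) = 12*(1 + 2) = 12*3 = 36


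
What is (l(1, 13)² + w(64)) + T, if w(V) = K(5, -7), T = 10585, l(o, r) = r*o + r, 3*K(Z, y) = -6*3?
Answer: 11255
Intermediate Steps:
K(Z, y) = -6 (K(Z, y) = (-6*3)/3 = (⅓)*(-18) = -6)
l(o, r) = r + o*r (l(o, r) = o*r + r = r + o*r)
w(V) = -6
(l(1, 13)² + w(64)) + T = ((13*(1 + 1))² - 6) + 10585 = ((13*2)² - 6) + 10585 = (26² - 6) + 10585 = (676 - 6) + 10585 = 670 + 10585 = 11255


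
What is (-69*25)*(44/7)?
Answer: -75900/7 ≈ -10843.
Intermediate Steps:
(-69*25)*(44/7) = -75900/7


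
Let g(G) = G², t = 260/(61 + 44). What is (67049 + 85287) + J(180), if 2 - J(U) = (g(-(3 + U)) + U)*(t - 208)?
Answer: 49504834/7 ≈ 7.0721e+6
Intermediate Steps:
t = 52/21 (t = 260/105 = 260*(1/105) = 52/21 ≈ 2.4762)
J(U) = 2 + 4316*U/21 + 4316*(-3 - U)²/21 (J(U) = 2 - ((-(3 + U))² + U)*(52/21 - 208) = 2 - ((-3 - U)² + U)*(-4316)/21 = 2 - (U + (-3 - U)²)*(-4316)/21 = 2 - (-4316*U/21 - 4316*(-3 - U)²/21) = 2 + (4316*U/21 + 4316*(-3 - U)²/21) = 2 + 4316*U/21 + 4316*(-3 - U)²/21)
(67049 + 85287) + J(180) = (67049 + 85287) + (12962/7 + (4316/3)*180 + (4316/21)*180²) = 152336 + (12962/7 + 258960 + (4316/21)*32400) = 152336 + (12962/7 + 258960 + 46612800/7) = 152336 + 48438482/7 = 49504834/7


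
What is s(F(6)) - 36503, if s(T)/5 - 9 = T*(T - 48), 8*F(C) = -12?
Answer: -144347/4 ≈ -36087.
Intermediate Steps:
F(C) = -3/2 (F(C) = (⅛)*(-12) = -3/2)
s(T) = 45 + 5*T*(-48 + T) (s(T) = 45 + 5*(T*(T - 48)) = 45 + 5*(T*(-48 + T)) = 45 + 5*T*(-48 + T))
s(F(6)) - 36503 = (45 - 240*(-3/2) + 5*(-3/2)²) - 36503 = (45 + 360 + 5*(9/4)) - 36503 = (45 + 360 + 45/4) - 36503 = 1665/4 - 36503 = -144347/4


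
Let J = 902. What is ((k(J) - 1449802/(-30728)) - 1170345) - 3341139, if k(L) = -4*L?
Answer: -69369148587/15364 ≈ -4.5150e+6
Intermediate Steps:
((k(J) - 1449802/(-30728)) - 1170345) - 3341139 = ((-4*902 - 1449802/(-30728)) - 1170345) - 3341139 = ((-3608 - 1449802*(-1/30728)) - 1170345) - 3341139 = ((-3608 + 724901/15364) - 1170345) - 3341139 = (-54708411/15364 - 1170345) - 3341139 = -18035888991/15364 - 3341139 = -69369148587/15364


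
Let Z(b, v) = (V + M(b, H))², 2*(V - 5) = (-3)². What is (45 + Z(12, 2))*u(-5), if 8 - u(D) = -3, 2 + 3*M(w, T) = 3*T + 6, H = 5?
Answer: 117095/36 ≈ 3252.6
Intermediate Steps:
M(w, T) = 4/3 + T (M(w, T) = -⅔ + (3*T + 6)/3 = -⅔ + (6 + 3*T)/3 = -⅔ + (2 + T) = 4/3 + T)
V = 19/2 (V = 5 + (½)*(-3)² = 5 + (½)*9 = 5 + 9/2 = 19/2 ≈ 9.5000)
u(D) = 11 (u(D) = 8 - 1*(-3) = 8 + 3 = 11)
Z(b, v) = 9025/36 (Z(b, v) = (19/2 + (4/3 + 5))² = (19/2 + 19/3)² = (95/6)² = 9025/36)
(45 + Z(12, 2))*u(-5) = (45 + 9025/36)*11 = (10645/36)*11 = 117095/36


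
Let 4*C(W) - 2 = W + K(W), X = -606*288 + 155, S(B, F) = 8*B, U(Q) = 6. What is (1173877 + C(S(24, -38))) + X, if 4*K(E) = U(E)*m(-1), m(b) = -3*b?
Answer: 7996429/8 ≈ 9.9955e+5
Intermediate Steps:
X = -174373 (X = -174528 + 155 = -174373)
K(E) = 9/2 (K(E) = (6*(-3*(-1)))/4 = (6*3)/4 = (¼)*18 = 9/2)
C(W) = 13/8 + W/4 (C(W) = ½ + (W + 9/2)/4 = ½ + (9/2 + W)/4 = ½ + (9/8 + W/4) = 13/8 + W/4)
(1173877 + C(S(24, -38))) + X = (1173877 + (13/8 + (8*24)/4)) - 174373 = (1173877 + (13/8 + (¼)*192)) - 174373 = (1173877 + (13/8 + 48)) - 174373 = (1173877 + 397/8) - 174373 = 9391413/8 - 174373 = 7996429/8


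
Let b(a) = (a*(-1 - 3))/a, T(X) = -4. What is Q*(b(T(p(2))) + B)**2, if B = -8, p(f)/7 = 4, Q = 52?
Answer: 7488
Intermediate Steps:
p(f) = 28 (p(f) = 7*4 = 28)
b(a) = -4 (b(a) = (a*(-4))/a = (-4*a)/a = -4)
Q*(b(T(p(2))) + B)**2 = 52*(-4 - 8)**2 = 52*(-12)**2 = 52*144 = 7488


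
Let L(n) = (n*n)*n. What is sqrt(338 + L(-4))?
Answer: sqrt(274) ≈ 16.553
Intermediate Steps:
L(n) = n**3 (L(n) = n**2*n = n**3)
sqrt(338 + L(-4)) = sqrt(338 + (-4)**3) = sqrt(338 - 64) = sqrt(274)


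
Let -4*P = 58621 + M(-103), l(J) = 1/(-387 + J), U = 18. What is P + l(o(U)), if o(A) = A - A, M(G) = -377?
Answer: -5635108/387 ≈ -14561.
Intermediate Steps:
o(A) = 0
P = -14561 (P = -(58621 - 377)/4 = -¼*58244 = -14561)
P + l(o(U)) = -14561 + 1/(-387 + 0) = -14561 + 1/(-387) = -14561 - 1/387 = -5635108/387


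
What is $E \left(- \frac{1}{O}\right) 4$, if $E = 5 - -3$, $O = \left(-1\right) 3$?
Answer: $\frac{32}{3} \approx 10.667$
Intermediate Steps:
$O = -3$
$E = 8$ ($E = 5 + 3 = 8$)
$E \left(- \frac{1}{O}\right) 4 = 8 \left(- \frac{1}{-3}\right) 4 = 8 \left(\left(-1\right) \left(- \frac{1}{3}\right)\right) 4 = 8 \cdot \frac{1}{3} \cdot 4 = \frac{8}{3} \cdot 4 = \frac{32}{3}$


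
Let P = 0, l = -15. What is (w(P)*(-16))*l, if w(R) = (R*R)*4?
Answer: 0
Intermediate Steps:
w(R) = 4*R**2 (w(R) = R**2*4 = 4*R**2)
(w(P)*(-16))*l = ((4*0**2)*(-16))*(-15) = ((4*0)*(-16))*(-15) = (0*(-16))*(-15) = 0*(-15) = 0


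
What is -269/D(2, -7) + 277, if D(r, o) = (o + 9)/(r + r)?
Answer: -261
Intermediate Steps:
D(r, o) = (9 + o)/(2*r) (D(r, o) = (9 + o)/((2*r)) = (9 + o)*(1/(2*r)) = (9 + o)/(2*r))
-269/D(2, -7) + 277 = -269*4/(9 - 7) + 277 = -269/((½)*(½)*2) + 277 = -269/½ + 277 = -269*2 + 277 = -538 + 277 = -261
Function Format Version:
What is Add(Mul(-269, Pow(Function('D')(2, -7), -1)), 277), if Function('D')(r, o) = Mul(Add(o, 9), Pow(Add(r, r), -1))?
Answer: -261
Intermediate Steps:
Function('D')(r, o) = Mul(Rational(1, 2), Pow(r, -1), Add(9, o)) (Function('D')(r, o) = Mul(Add(9, o), Pow(Mul(2, r), -1)) = Mul(Add(9, o), Mul(Rational(1, 2), Pow(r, -1))) = Mul(Rational(1, 2), Pow(r, -1), Add(9, o)))
Add(Mul(-269, Pow(Function('D')(2, -7), -1)), 277) = Add(Mul(-269, Pow(Mul(Rational(1, 2), Pow(2, -1), Add(9, -7)), -1)), 277) = Add(Mul(-269, Pow(Mul(Rational(1, 2), Rational(1, 2), 2), -1)), 277) = Add(Mul(-269, Pow(Rational(1, 2), -1)), 277) = Add(Mul(-269, 2), 277) = Add(-538, 277) = -261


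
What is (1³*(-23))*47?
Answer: -1081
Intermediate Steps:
(1³*(-23))*47 = (1*(-23))*47 = -23*47 = -1081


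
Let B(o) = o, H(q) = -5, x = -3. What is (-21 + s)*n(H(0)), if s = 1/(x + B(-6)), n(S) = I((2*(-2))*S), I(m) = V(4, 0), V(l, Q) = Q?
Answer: 0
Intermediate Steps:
I(m) = 0
n(S) = 0
s = -⅑ (s = 1/(-3 - 6) = 1/(-9) = -⅑ ≈ -0.11111)
(-21 + s)*n(H(0)) = (-21 - ⅑)*0 = -190/9*0 = 0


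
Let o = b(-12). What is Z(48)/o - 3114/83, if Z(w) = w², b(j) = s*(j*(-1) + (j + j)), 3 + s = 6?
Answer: -8426/83 ≈ -101.52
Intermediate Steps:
s = 3 (s = -3 + 6 = 3)
b(j) = 3*j (b(j) = 3*(j*(-1) + (j + j)) = 3*(-j + 2*j) = 3*j)
o = -36 (o = 3*(-12) = -36)
Z(48)/o - 3114/83 = 48²/(-36) - 3114/83 = 2304*(-1/36) - 3114*1/83 = -64 - 3114/83 = -8426/83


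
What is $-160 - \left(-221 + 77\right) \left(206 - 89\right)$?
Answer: $16688$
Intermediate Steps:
$-160 - \left(-221 + 77\right) \left(206 - 89\right) = -160 - \left(-144\right) 117 = -160 - -16848 = -160 + 16848 = 16688$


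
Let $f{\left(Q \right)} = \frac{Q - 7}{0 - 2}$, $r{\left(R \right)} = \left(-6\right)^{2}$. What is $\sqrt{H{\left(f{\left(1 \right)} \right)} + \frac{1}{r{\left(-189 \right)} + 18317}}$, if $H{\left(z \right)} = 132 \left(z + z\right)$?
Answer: $\frac{\sqrt{266771444681}}{18353} \approx 28.142$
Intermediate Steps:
$r{\left(R \right)} = 36$
$f{\left(Q \right)} = \frac{7}{2} - \frac{Q}{2}$ ($f{\left(Q \right)} = \frac{-7 + Q}{-2} = \left(-7 + Q\right) \left(- \frac{1}{2}\right) = \frac{7}{2} - \frac{Q}{2}$)
$H{\left(z \right)} = 264 z$ ($H{\left(z \right)} = 132 \cdot 2 z = 264 z$)
$\sqrt{H{\left(f{\left(1 \right)} \right)} + \frac{1}{r{\left(-189 \right)} + 18317}} = \sqrt{264 \left(\frac{7}{2} - \frac{1}{2}\right) + \frac{1}{36 + 18317}} = \sqrt{264 \left(\frac{7}{2} - \frac{1}{2}\right) + \frac{1}{18353}} = \sqrt{264 \cdot 3 + \frac{1}{18353}} = \sqrt{792 + \frac{1}{18353}} = \sqrt{\frac{14535577}{18353}} = \frac{\sqrt{266771444681}}{18353}$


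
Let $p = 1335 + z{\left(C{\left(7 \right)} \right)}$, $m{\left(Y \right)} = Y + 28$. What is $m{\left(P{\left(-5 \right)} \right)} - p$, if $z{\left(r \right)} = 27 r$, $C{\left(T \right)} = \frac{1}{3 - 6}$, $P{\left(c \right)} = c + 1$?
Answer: $-1302$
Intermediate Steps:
$P{\left(c \right)} = 1 + c$
$m{\left(Y \right)} = 28 + Y$
$C{\left(T \right)} = - \frac{1}{3}$ ($C{\left(T \right)} = \frac{1}{-3} = - \frac{1}{3}$)
$p = 1326$ ($p = 1335 + 27 \left(- \frac{1}{3}\right) = 1335 - 9 = 1326$)
$m{\left(P{\left(-5 \right)} \right)} - p = \left(28 + \left(1 - 5\right)\right) - 1326 = \left(28 - 4\right) - 1326 = 24 - 1326 = -1302$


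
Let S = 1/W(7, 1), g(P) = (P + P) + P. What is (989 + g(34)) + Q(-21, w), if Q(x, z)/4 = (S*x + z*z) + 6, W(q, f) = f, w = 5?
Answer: 1131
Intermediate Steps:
g(P) = 3*P (g(P) = 2*P + P = 3*P)
S = 1 (S = 1/1 = 1)
Q(x, z) = 24 + 4*x + 4*z**2 (Q(x, z) = 4*((1*x + z*z) + 6) = 4*((x + z**2) + 6) = 4*(6 + x + z**2) = 24 + 4*x + 4*z**2)
(989 + g(34)) + Q(-21, w) = (989 + 3*34) + (24 + 4*(-21) + 4*5**2) = (989 + 102) + (24 - 84 + 4*25) = 1091 + (24 - 84 + 100) = 1091 + 40 = 1131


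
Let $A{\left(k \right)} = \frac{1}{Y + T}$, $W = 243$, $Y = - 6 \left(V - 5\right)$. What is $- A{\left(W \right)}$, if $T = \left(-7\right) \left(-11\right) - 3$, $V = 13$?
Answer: $- \frac{1}{26} \approx -0.038462$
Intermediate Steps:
$T = 74$ ($T = 77 - 3 = 74$)
$Y = -48$ ($Y = - 6 \left(13 - 5\right) = \left(-6\right) 8 = -48$)
$A{\left(k \right)} = \frac{1}{26}$ ($A{\left(k \right)} = \frac{1}{-48 + 74} = \frac{1}{26}$)
$- A{\left(W \right)} = \left(-1\right) \frac{1}{26} = - \frac{1}{26}$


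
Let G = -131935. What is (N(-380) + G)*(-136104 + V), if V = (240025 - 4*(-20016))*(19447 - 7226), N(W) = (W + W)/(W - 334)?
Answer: -184241354055199475/357 ≈ -5.1608e+14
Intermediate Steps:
N(W) = 2*W/(-334 + W) (N(W) = (2*W)/(-334 + W) = 2*W/(-334 + W))
V = 3911807669 (V = (240025 + 80064)*12221 = 320089*12221 = 3911807669)
(N(-380) + G)*(-136104 + V) = (2*(-380)/(-334 - 380) - 131935)*(-136104 + 3911807669) = (2*(-380)/(-714) - 131935)*3911671565 = (2*(-380)*(-1/714) - 131935)*3911671565 = (380/357 - 131935)*3911671565 = -47100415/357*3911671565 = -184241354055199475/357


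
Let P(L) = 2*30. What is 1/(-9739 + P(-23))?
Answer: -1/9679 ≈ -0.00010332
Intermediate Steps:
P(L) = 60
1/(-9739 + P(-23)) = 1/(-9739 + 60) = 1/(-9679) = -1/9679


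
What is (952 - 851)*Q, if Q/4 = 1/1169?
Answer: 404/1169 ≈ 0.34559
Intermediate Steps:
Q = 4/1169 ≈ 0.0034217
(952 - 851)*Q = (952 - 851)*(4/1169) = 101*(4/1169) = 404/1169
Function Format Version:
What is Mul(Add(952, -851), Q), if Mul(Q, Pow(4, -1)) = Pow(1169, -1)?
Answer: Rational(404, 1169) ≈ 0.34559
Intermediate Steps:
Q = Rational(4, 1169) (Q = Mul(4, Pow(1169, -1)) = Mul(4, Rational(1, 1169)) = Rational(4, 1169) ≈ 0.0034217)
Mul(Add(952, -851), Q) = Mul(Add(952, -851), Rational(4, 1169)) = Mul(101, Rational(4, 1169)) = Rational(404, 1169)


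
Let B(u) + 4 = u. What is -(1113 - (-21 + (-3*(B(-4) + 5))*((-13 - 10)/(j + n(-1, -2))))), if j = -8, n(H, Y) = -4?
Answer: -4467/4 ≈ -1116.8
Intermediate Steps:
B(u) = -4 + u
-(1113 - (-21 + (-3*(B(-4) + 5))*((-13 - 10)/(j + n(-1, -2))))) = -(1113 - (-21 + (-3*((-4 - 4) + 5))*((-13 - 10)/(-8 - 4)))) = -(1113 - (-21 + (-3*(-8 + 5))*(-23/(-12)))) = -(1113 - (-21 + (-3*(-3))*(-23*(-1/12)))) = -(1113 - (-21 + 9*(23/12))) = -(1113 - (-21 + 69/4)) = -(1113 - 1*(-15/4)) = -(1113 + 15/4) = -1*4467/4 = -4467/4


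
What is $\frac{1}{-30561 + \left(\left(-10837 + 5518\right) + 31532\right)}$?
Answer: $- \frac{1}{4348} \approx -0.00022999$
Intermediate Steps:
$\frac{1}{-30561 + \left(\left(-10837 + 5518\right) + 31532\right)} = \frac{1}{-30561 + \left(-5319 + 31532\right)} = \frac{1}{-30561 + 26213} = \frac{1}{-4348} = - \frac{1}{4348}$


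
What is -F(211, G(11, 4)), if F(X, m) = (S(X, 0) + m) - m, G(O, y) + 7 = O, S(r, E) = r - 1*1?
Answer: -210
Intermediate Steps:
S(r, E) = -1 + r (S(r, E) = r - 1 = -1 + r)
G(O, y) = -7 + O
F(X, m) = -1 + X (F(X, m) = ((-1 + X) + m) - m = (-1 + X + m) - m = -1 + X)
-F(211, G(11, 4)) = -(-1 + 211) = -1*210 = -210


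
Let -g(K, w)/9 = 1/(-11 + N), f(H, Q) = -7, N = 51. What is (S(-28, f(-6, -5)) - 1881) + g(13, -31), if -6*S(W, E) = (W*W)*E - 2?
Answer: -38649/40 ≈ -966.22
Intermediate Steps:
g(K, w) = -9/40 (g(K, w) = -9/(-11 + 51) = -9/40)
S(W, E) = ⅓ - E*W²/6 (S(W, E) = -((W*W)*E - 2)/6 = -(W²*E - 2)/6 = -(E*W² - 2)/6 = -(-2 + E*W²)/6 = ⅓ - E*W²/6)
(S(-28, f(-6, -5)) - 1881) + g(13, -31) = ((⅓ - ⅙*(-7)*(-28)²) - 1881) - 9/40 = ((⅓ - ⅙*(-7)*784) - 1881) - 9/40 = ((⅓ + 2744/3) - 1881) - 9/40 = (915 - 1881) - 9/40 = -966 - 9/40 = -38649/40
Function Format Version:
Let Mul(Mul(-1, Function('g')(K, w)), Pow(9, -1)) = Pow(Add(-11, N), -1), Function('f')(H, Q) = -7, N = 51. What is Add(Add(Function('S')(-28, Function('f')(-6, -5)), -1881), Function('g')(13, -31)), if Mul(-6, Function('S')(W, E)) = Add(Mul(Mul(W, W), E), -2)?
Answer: Rational(-38649, 40) ≈ -966.22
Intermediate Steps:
Function('g')(K, w) = Rational(-9, 40) (Function('g')(K, w) = Mul(-9, Pow(Add(-11, 51), -1)) = Mul(-9, Pow(40, -1)) = Mul(-9, Rational(1, 40)) = Rational(-9, 40))
Function('S')(W, E) = Add(Rational(1, 3), Mul(Rational(-1, 6), E, Pow(W, 2))) (Function('S')(W, E) = Mul(Rational(-1, 6), Add(Mul(Mul(W, W), E), -2)) = Mul(Rational(-1, 6), Add(Mul(Pow(W, 2), E), -2)) = Mul(Rational(-1, 6), Add(Mul(E, Pow(W, 2)), -2)) = Mul(Rational(-1, 6), Add(-2, Mul(E, Pow(W, 2)))) = Add(Rational(1, 3), Mul(Rational(-1, 6), E, Pow(W, 2))))
Add(Add(Function('S')(-28, Function('f')(-6, -5)), -1881), Function('g')(13, -31)) = Add(Add(Add(Rational(1, 3), Mul(Rational(-1, 6), -7, Pow(-28, 2))), -1881), Rational(-9, 40)) = Add(Add(Add(Rational(1, 3), Mul(Rational(-1, 6), -7, 784)), -1881), Rational(-9, 40)) = Add(Add(Add(Rational(1, 3), Rational(2744, 3)), -1881), Rational(-9, 40)) = Add(Add(915, -1881), Rational(-9, 40)) = Add(-966, Rational(-9, 40)) = Rational(-38649, 40)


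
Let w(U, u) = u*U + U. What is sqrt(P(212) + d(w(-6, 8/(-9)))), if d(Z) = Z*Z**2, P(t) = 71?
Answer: sqrt(5727)/9 ≈ 8.4086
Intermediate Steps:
w(U, u) = U + U*u (w(U, u) = U*u + U = U + U*u)
d(Z) = Z**3
sqrt(P(212) + d(w(-6, 8/(-9)))) = sqrt(71 + (-6*(1 + 8/(-9)))**3) = sqrt(71 + (-6*(1 + 8*(-1/9)))**3) = sqrt(71 + (-6*(1 - 8/9))**3) = sqrt(71 + (-6*1/9)**3) = sqrt(71 + (-2/3)**3) = sqrt(71 - 8/27) = sqrt(1909/27) = sqrt(5727)/9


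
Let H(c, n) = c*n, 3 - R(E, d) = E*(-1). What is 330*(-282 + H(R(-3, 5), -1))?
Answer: -93060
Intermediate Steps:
R(E, d) = 3 + E (R(E, d) = 3 - E*(-1) = 3 - (-1)*E = 3 + E)
330*(-282 + H(R(-3, 5), -1)) = 330*(-282 + (3 - 3)*(-1)) = 330*(-282 + 0*(-1)) = 330*(-282 + 0) = 330*(-282) = -93060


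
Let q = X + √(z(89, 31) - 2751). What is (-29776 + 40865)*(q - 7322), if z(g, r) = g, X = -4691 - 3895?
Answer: -176403812 + 121979*I*√22 ≈ -1.764e+8 + 5.7213e+5*I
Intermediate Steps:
X = -8586
q = -8586 + 11*I*√22 (q = -8586 + √(89 - 2751) = -8586 + √(-2662) = -8586 + 11*I*√22 ≈ -8586.0 + 51.595*I)
(-29776 + 40865)*(q - 7322) = (-29776 + 40865)*((-8586 + 11*I*√22) - 7322) = 11089*(-15908 + 11*I*√22) = -176403812 + 121979*I*√22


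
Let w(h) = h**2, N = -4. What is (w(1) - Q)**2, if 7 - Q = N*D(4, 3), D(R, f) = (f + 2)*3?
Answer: 4356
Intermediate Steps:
D(R, f) = 6 + 3*f (D(R, f) = (2 + f)*3 = 6 + 3*f)
Q = 67 (Q = 7 - (-4)*(6 + 3*3) = 7 - (-4)*(6 + 9) = 7 - (-4)*15 = 7 - 1*(-60) = 7 + 60 = 67)
(w(1) - Q)**2 = (1**2 - 1*67)**2 = (1 - 67)**2 = (-66)**2 = 4356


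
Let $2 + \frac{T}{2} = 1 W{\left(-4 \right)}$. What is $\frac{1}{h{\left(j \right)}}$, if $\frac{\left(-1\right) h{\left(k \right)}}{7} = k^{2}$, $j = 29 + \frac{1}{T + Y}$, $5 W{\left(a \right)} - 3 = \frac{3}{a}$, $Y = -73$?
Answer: $- \frac{579121}{3406196367} \approx -0.00017002$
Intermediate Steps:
$W{\left(a \right)} = \frac{3}{5} + \frac{3}{5 a}$ ($W{\left(a \right)} = \frac{3}{5} + \frac{3 \frac{1}{a}}{5} = \frac{3}{5} + \frac{3}{5 a}$)
$T = - \frac{31}{10}$ ($T = -4 + 2 \cdot 1 \frac{3 \left(1 - 4\right)}{5 \left(-4\right)} = -4 + 2 \cdot 1 \cdot \frac{3}{5} \left(- \frac{1}{4}\right) \left(-3\right) = -4 + 2 \cdot 1 \cdot \frac{9}{20} = -4 + 2 \cdot \frac{9}{20} = -4 + \frac{9}{10} = - \frac{31}{10} \approx -3.1$)
$j = \frac{22059}{761}$ ($j = 29 + \frac{1}{- \frac{31}{10} - 73} = 29 + \frac{1}{- \frac{761}{10}} = 29 - \frac{10}{761} = \frac{22059}{761} \approx 28.987$)
$h{\left(k \right)} = - 7 k^{2}$
$\frac{1}{h{\left(j \right)}} = \frac{1}{\left(-7\right) \left(\frac{22059}{761}\right)^{2}} = \frac{1}{\left(-7\right) \frac{486599481}{579121}} = \frac{1}{- \frac{3406196367}{579121}} = - \frac{579121}{3406196367}$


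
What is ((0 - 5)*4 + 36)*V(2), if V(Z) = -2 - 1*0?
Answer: -32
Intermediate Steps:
V(Z) = -2 (V(Z) = -2 + 0 = -2)
((0 - 5)*4 + 36)*V(2) = ((0 - 5)*4 + 36)*(-2) = (-5*4 + 36)*(-2) = (-20 + 36)*(-2) = 16*(-2) = -32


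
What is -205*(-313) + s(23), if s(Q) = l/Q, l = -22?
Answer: 1475773/23 ≈ 64164.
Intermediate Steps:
s(Q) = -22/Q
-205*(-313) + s(23) = -205*(-313) - 22/23 = 64165 - 22*1/23 = 64165 - 22/23 = 1475773/23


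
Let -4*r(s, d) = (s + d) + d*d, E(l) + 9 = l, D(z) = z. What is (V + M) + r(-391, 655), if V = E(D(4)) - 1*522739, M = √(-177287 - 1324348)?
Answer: -2520265/4 + I*√1501635 ≈ -6.3007e+5 + 1225.4*I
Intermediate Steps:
E(l) = -9 + l
r(s, d) = -d/4 - s/4 - d²/4 (r(s, d) = -((s + d) + d*d)/4 = -((d + s) + d²)/4 = -(d + s + d²)/4 = -d/4 - s/4 - d²/4)
M = I*√1501635 (M = √(-1501635) = I*√1501635 ≈ 1225.4*I)
V = -522744 (V = (-9 + 4) - 1*522739 = -5 - 522739 = -522744)
(V + M) + r(-391, 655) = (-522744 + I*√1501635) + (-¼*655 - ¼*(-391) - ¼*655²) = (-522744 + I*√1501635) + (-655/4 + 391/4 - ¼*429025) = (-522744 + I*√1501635) + (-655/4 + 391/4 - 429025/4) = (-522744 + I*√1501635) - 429289/4 = -2520265/4 + I*√1501635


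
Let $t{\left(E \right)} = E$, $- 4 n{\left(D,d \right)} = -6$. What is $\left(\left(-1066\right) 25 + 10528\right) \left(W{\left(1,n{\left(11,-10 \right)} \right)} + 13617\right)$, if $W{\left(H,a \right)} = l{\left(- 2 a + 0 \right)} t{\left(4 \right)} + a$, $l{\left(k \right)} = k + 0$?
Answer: $-219363993$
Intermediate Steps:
$n{\left(D,d \right)} = \frac{3}{2}$ ($n{\left(D,d \right)} = \left(- \frac{1}{4}\right) \left(-6\right) = \frac{3}{2}$)
$l{\left(k \right)} = k$
$W{\left(H,a \right)} = - 7 a$ ($W{\left(H,a \right)} = \left(- 2 a + 0\right) 4 + a = - 2 a 4 + a = - 8 a + a = - 7 a$)
$\left(\left(-1066\right) 25 + 10528\right) \left(W{\left(1,n{\left(11,-10 \right)} \right)} + 13617\right) = \left(\left(-1066\right) 25 + 10528\right) \left(\left(-7\right) \frac{3}{2} + 13617\right) = \left(-26650 + 10528\right) \left(- \frac{21}{2} + 13617\right) = \left(-16122\right) \frac{27213}{2} = -219363993$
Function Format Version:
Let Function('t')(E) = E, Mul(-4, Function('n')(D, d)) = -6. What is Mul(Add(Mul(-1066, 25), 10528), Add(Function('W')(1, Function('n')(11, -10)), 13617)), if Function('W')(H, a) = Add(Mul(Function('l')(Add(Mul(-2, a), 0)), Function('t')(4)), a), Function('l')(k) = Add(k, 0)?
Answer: -219363993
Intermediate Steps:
Function('n')(D, d) = Rational(3, 2) (Function('n')(D, d) = Mul(Rational(-1, 4), -6) = Rational(3, 2))
Function('l')(k) = k
Function('W')(H, a) = Mul(-7, a) (Function('W')(H, a) = Add(Mul(Add(Mul(-2, a), 0), 4), a) = Add(Mul(Mul(-2, a), 4), a) = Add(Mul(-8, a), a) = Mul(-7, a))
Mul(Add(Mul(-1066, 25), 10528), Add(Function('W')(1, Function('n')(11, -10)), 13617)) = Mul(Add(Mul(-1066, 25), 10528), Add(Mul(-7, Rational(3, 2)), 13617)) = Mul(Add(-26650, 10528), Add(Rational(-21, 2), 13617)) = Mul(-16122, Rational(27213, 2)) = -219363993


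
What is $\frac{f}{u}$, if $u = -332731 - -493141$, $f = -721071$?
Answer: $- \frac{240357}{53470} \approx -4.4952$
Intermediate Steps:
$u = 160410$ ($u = -332731 + 493141 = 160410$)
$\frac{f}{u} = - \frac{721071}{160410} = \left(-721071\right) \frac{1}{160410} = - \frac{240357}{53470}$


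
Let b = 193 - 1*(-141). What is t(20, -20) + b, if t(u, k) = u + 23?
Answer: 377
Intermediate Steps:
t(u, k) = 23 + u
b = 334 (b = 193 + 141 = 334)
t(20, -20) + b = (23 + 20) + 334 = 43 + 334 = 377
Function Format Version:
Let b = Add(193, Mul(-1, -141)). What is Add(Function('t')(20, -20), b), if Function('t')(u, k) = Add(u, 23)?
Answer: 377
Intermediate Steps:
Function('t')(u, k) = Add(23, u)
b = 334 (b = Add(193, 141) = 334)
Add(Function('t')(20, -20), b) = Add(Add(23, 20), 334) = Add(43, 334) = 377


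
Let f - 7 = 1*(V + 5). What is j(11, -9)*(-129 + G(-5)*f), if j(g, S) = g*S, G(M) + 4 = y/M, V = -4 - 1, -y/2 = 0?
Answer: 15543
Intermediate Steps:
y = 0 (y = -2*0 = 0)
V = -5
G(M) = -4 (G(M) = -4 + 0/M = -4 + 0 = -4)
f = 7 (f = 7 + 1*(-5 + 5) = 7 + 1*0 = 7 + 0 = 7)
j(g, S) = S*g
j(11, -9)*(-129 + G(-5)*f) = (-9*11)*(-129 - 4*7) = -99*(-129 - 28) = -99*(-157) = 15543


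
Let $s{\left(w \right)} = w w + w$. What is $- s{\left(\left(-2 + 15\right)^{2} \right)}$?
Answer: $-28730$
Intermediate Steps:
$s{\left(w \right)} = w + w^{2}$ ($s{\left(w \right)} = w^{2} + w = w + w^{2}$)
$- s{\left(\left(-2 + 15\right)^{2} \right)} = - \left(-2 + 15\right)^{2} \left(1 + \left(-2 + 15\right)^{2}\right) = - 13^{2} \left(1 + 13^{2}\right) = - 169 \left(1 + 169\right) = - 169 \cdot 170 = \left(-1\right) 28730 = -28730$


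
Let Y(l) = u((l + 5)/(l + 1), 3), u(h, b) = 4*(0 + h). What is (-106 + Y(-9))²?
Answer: 10816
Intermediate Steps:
u(h, b) = 4*h
Y(l) = 4*(5 + l)/(1 + l) (Y(l) = 4*((l + 5)/(l + 1)) = 4*((5 + l)/(1 + l)) = 4*(5 + l)/(1 + l))
(-106 + Y(-9))² = (-106 + 4*(5 - 9)/(1 - 9))² = (-106 + 4*(-4)/(-8))² = (-106 + 4*(-⅛)*(-4))² = (-106 + 2)² = (-104)² = 10816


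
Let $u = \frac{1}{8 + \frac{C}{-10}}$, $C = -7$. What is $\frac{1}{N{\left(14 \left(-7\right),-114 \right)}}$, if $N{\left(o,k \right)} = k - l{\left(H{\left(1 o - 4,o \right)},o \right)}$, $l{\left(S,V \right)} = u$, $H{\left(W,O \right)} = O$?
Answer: $- \frac{87}{9928} \approx -0.0087631$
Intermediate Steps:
$u = \frac{10}{87}$ ($u = \frac{1}{8 - \frac{7}{-10}} = \frac{1}{8 - - \frac{7}{10}} = \frac{1}{8 + \frac{7}{10}} = \frac{1}{\frac{87}{10}} = \frac{10}{87} \approx 0.11494$)
$l{\left(S,V \right)} = \frac{10}{87}$
$N{\left(o,k \right)} = - \frac{10}{87} + k$ ($N{\left(o,k \right)} = k - \frac{10}{87} = - \frac{10}{87} + k$)
$\frac{1}{N{\left(14 \left(-7\right),-114 \right)}} = \frac{1}{- \frac{10}{87} - 114} = \frac{1}{- \frac{9928}{87}} = - \frac{87}{9928}$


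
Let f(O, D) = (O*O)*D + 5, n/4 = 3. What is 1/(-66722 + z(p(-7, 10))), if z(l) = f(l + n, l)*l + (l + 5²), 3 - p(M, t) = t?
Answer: -1/65514 ≈ -1.5264e-5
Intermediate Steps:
p(M, t) = 3 - t
n = 12 (n = 4*3 = 12)
f(O, D) = 5 + D*O² (f(O, D) = O²*D + 5 = D*O² + 5 = 5 + D*O²)
z(l) = 25 + l + l*(5 + l*(12 + l)²) (z(l) = (5 + l*(l + 12)²)*l + (l + 5²) = (5 + l*(12 + l)²)*l + (l + 25) = l*(5 + l*(12 + l)²) + (25 + l) = 25 + l + l*(5 + l*(12 + l)²))
1/(-66722 + z(p(-7, 10))) = 1/(-66722 + (25 + (3 - 1*10) + (3 - 1*10)*(5 + (3 - 1*10)*(12 + (3 - 1*10))²))) = 1/(-66722 + (25 + (3 - 10) + (3 - 10)*(5 + (3 - 10)*(12 + (3 - 10))²))) = 1/(-66722 + (25 - 7 - 7*(5 - 7*(12 - 7)²))) = 1/(-66722 + (25 - 7 - 7*(5 - 7*5²))) = 1/(-66722 + (25 - 7 - 7*(5 - 7*25))) = 1/(-66722 + (25 - 7 - 7*(5 - 175))) = 1/(-66722 + (25 - 7 - 7*(-170))) = 1/(-66722 + (25 - 7 + 1190)) = 1/(-66722 + 1208) = 1/(-65514) = -1/65514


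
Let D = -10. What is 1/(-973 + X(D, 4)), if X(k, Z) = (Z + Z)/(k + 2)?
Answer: -1/974 ≈ -0.0010267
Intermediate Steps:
X(k, Z) = 2*Z/(2 + k) (X(k, Z) = (2*Z)/(2 + k) = 2*Z/(2 + k))
1/(-973 + X(D, 4)) = 1/(-973 + 2*4/(2 - 10)) = 1/(-973 + 2*4/(-8)) = 1/(-973 + 2*4*(-⅛)) = 1/(-973 - 1) = 1/(-974) = -1/974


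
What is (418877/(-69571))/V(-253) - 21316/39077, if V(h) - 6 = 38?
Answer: -81619375713/119619542548 ≈ -0.68232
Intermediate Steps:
V(h) = 44 (V(h) = 6 + 38 = 44)
(418877/(-69571))/V(-253) - 21316/39077 = (418877/(-69571))/44 - 21316/39077 = (418877*(-1/69571))*(1/44) - 21316*1/39077 = -418877/69571*1/44 - 21316/39077 = -418877/3061124 - 21316/39077 = -81619375713/119619542548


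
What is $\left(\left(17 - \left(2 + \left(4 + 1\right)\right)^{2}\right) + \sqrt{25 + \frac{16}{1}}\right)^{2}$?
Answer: $\left(-32 + \sqrt{41}\right)^{2} \approx 655.2$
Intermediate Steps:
$\left(\left(17 - \left(2 + \left(4 + 1\right)\right)^{2}\right) + \sqrt{25 + \frac{16}{1}}\right)^{2} = \left(\left(17 - \left(2 + 5\right)^{2}\right) + \sqrt{25 + 16 \cdot 1}\right)^{2} = \left(\left(17 - 7^{2}\right) + \sqrt{25 + 16}\right)^{2} = \left(\left(17 - 49\right) + \sqrt{41}\right)^{2} = \left(-32 + \sqrt{41}\right)^{2}$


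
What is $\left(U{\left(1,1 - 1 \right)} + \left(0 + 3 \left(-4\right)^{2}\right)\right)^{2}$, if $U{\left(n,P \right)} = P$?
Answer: $2304$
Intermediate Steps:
$\left(U{\left(1,1 - 1 \right)} + \left(0 + 3 \left(-4\right)^{2}\right)\right)^{2} = \left(\left(1 - 1\right) + \left(0 + 3 \left(-4\right)^{2}\right)\right)^{2} = \left(0 + \left(0 + 3 \cdot 16\right)\right)^{2} = \left(0 + \left(0 + 48\right)\right)^{2} = \left(0 + 48\right)^{2} = 48^{2} = 2304$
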